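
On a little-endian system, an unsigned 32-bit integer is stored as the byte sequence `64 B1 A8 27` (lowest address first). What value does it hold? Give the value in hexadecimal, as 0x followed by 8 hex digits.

In little-endian order the low byte comes first in memory.
Reassemble most-significant byte first: 27 A8 B1 64 → 0x27A8B164.

0x27A8B164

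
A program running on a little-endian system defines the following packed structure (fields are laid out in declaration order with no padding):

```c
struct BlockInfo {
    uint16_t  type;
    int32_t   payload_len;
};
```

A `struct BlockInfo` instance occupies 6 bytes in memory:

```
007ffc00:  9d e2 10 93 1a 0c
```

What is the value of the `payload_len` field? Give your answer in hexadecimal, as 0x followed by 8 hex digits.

0x0C1A9310

`payload_len` follows `type` (2 bytes), so it starts at byte offset 2 and occupies 4 bytes.
Bytes at offsets 2..5: 10 93 1A 0C.
Little-endian: lowest address holds the least-significant byte.
Reassemble most-significant byte first: 0C 1A 93 10 → 0x0C1A9310.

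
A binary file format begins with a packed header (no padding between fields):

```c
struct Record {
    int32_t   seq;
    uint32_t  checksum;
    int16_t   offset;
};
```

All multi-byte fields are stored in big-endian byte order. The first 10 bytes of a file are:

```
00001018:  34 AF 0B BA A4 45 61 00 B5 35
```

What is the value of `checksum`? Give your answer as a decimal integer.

2756010240

`checksum` follows `seq` (4 bytes), so it starts at byte offset 4 and occupies 4 bytes.
Bytes at offsets 4..7: A4 45 61 00.
Big-endian stores the most-significant byte at the lowest address.
The bytes are already most-significant first: 0xA4456100.
0xA4456100 = 2756010240.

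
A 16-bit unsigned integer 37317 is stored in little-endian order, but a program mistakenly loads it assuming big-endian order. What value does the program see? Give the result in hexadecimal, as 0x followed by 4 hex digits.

0xC591

37317 in 16-bit hexadecimal is 0x91C5.
Stored little-endian, the bytes at ascending addresses are C5 91.
Read back as big-endian, the last byte is least significant, giving 0xC591.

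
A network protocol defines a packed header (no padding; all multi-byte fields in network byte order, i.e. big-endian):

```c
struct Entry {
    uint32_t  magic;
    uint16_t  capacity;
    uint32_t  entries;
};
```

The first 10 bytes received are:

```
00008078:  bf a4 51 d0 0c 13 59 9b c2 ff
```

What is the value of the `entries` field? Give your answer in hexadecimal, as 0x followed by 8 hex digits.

`entries` follows `magic` (4 B), `capacity` (2 B), so it starts at offset 4 + 2 = 6 and occupies 4 bytes.
Bytes at offsets 6..9: 59 9B C2 FF.
Big-endian: lowest address holds the most-significant byte.
The bytes are already most-significant first: 0x599BC2FF.

0x599BC2FF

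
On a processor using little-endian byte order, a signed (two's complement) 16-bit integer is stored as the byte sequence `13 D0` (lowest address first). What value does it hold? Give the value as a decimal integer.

-12269

Little-endian stores the least-significant byte at the lowest address.
Reassemble most-significant byte first: D0 13 → 0xD013.
Top bit is set, so as a signed 16-bit value this is 0xD013 − 2^16 = -12269.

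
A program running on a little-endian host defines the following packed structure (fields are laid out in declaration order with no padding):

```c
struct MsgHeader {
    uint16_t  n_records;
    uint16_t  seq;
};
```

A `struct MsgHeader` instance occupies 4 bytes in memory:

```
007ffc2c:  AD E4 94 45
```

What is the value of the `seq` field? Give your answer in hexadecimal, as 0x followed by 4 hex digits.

0x4594

`seq` follows `n_records` (2 bytes), so it starts at byte offset 2 and occupies 2 bytes.
Bytes at offsets 2..3: 94 45.
In little-endian order the low byte comes first in memory.
Reassemble most-significant byte first: 45 94 → 0x4594.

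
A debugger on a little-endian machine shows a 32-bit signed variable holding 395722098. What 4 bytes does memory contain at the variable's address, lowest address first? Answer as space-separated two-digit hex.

395722098 in hexadecimal, padded to 32 bits, is 0x17963D72.
Split into bytes (most-significant first): 17 96 3D 72.
In little-endian order the low byte comes first in memory.
So at ascending addresses the bytes are 72 3D 96 17.

72 3D 96 17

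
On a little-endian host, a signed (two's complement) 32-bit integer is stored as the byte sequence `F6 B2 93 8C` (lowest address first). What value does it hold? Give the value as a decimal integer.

In little-endian order the low byte comes first in memory.
Reassemble most-significant byte first: 8C 93 B2 F6 → 0x8C93B2F6.
Top bit is set, so as a signed 32-bit value this is 0x8C93B2F6 − 2^32 = -1936477450.

-1936477450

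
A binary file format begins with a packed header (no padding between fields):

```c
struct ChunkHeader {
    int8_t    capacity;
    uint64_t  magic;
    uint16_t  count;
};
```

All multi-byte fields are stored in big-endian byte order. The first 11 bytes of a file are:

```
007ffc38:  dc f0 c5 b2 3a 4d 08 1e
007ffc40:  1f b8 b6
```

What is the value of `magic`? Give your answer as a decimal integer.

17349469102984928799

`magic` follows `capacity` (1 byte), so it starts at byte offset 1 and occupies 8 bytes.
Bytes at offsets 1..8: F0 C5 B2 3A 4D 08 1E 1F.
Big-endian stores the most-significant byte at the lowest address.
The bytes are already most-significant first: 0xF0C5B23A4D081E1F.
0xF0C5B23A4D081E1F = 17349469102984928799.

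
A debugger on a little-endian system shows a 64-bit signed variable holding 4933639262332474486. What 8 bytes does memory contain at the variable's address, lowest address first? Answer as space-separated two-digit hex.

4933639262332474486 in hexadecimal, padded to 64 bits, is 0x4477CEC5013F5476.
Split into bytes (most-significant first): 44 77 CE C5 01 3F 54 76.
Little-endian: lowest address holds the least-significant byte.
So at ascending addresses the bytes are 76 54 3F 01 C5 CE 77 44.

76 54 3F 01 C5 CE 77 44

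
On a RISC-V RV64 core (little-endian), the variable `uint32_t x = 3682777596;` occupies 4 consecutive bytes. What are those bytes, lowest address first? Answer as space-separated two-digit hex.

3682777596 in hexadecimal, padded to 32 bits, is 0xDB82B9FC.
Split into bytes (most-significant first): DB 82 B9 FC.
Little-endian stores the least-significant byte at the lowest address.
So at ascending addresses the bytes are FC B9 82 DB.

FC B9 82 DB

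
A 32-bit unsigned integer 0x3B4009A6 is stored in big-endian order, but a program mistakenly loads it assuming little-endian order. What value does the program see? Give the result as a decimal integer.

Stored big-endian, the bytes at ascending addresses are 3B 40 09 A6.
Read back as little-endian, the first byte is least significant, giving 0xA609403B.
0xA609403B = 2785624123.

2785624123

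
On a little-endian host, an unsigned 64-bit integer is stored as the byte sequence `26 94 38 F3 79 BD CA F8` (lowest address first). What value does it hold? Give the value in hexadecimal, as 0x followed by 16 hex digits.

In little-endian order the low byte comes first in memory.
Reassemble most-significant byte first: F8 CA BD 79 F3 38 94 26 → 0xF8CABD79F3389426.

0xF8CABD79F3389426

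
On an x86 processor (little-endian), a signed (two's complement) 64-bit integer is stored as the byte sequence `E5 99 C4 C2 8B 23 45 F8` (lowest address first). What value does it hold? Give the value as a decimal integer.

-556999895735297563

Little-endian: lowest address holds the least-significant byte.
Reassemble most-significant byte first: F8 45 23 8B C2 C4 99 E5 → 0xF845238BC2C499E5.
Top bit is set, so as a signed 64-bit value this is 0xF845238BC2C499E5 − 2^64 = -556999895735297563.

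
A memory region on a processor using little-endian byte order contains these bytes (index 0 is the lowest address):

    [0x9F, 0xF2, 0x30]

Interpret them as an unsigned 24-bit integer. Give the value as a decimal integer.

Little-endian stores the least-significant byte at the lowest address.
Reassemble most-significant byte first: 30 F2 9F → 0x30F29F.
0x30F29F = 3207839.

3207839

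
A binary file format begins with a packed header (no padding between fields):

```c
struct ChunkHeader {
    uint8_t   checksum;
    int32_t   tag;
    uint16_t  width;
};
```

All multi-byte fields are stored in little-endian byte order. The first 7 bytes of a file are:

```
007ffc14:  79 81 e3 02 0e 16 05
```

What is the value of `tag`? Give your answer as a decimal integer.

235070337

`tag` follows `checksum` (1 byte), so it starts at byte offset 1 and occupies 4 bytes.
Bytes at offsets 1..4: 81 E3 02 0E.
In little-endian order the low byte comes first in memory.
Reassemble most-significant byte first: 0E 02 E3 81 → 0x0E02E381.
0x0E02E381 = 235070337.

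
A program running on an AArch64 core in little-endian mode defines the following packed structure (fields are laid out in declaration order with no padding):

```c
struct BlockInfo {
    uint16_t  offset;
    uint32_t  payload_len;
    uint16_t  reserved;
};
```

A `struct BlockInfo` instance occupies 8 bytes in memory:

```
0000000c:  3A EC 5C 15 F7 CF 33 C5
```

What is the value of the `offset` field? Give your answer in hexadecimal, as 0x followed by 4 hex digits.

0xEC3A

`offset` is the first field, at byte offset 0, occupying 2 bytes.
Bytes at offsets 0..1: 3A EC.
Little-endian stores the least-significant byte at the lowest address.
Reassemble most-significant byte first: EC 3A → 0xEC3A.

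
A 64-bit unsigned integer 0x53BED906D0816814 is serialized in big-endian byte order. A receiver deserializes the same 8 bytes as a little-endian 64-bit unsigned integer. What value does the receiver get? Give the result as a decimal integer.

Stored big-endian, the bytes at ascending addresses are 53 BE D9 06 D0 81 68 14.
Read back as little-endian, the first byte is least significant, giving 0x146881D006D9BE53.
0x146881D006D9BE53 = 1470568008804580947.

1470568008804580947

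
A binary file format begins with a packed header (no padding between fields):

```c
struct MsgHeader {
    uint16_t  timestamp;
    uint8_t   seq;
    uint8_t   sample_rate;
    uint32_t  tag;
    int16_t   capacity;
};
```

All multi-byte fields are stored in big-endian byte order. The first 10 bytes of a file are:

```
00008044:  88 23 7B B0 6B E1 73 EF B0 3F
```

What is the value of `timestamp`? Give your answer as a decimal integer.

`timestamp` is the first field, at byte offset 0, occupying 2 bytes.
Bytes at offsets 0..1: 88 23.
Big-endian: lowest address holds the most-significant byte.
The bytes are already most-significant first: 0x8823.
0x8823 = 34851.

34851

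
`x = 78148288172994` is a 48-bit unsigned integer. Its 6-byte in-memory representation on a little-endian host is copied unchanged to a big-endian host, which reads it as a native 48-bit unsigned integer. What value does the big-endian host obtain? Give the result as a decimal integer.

78148288172994 in 48-bit hexadecimal is 0x471350F4D3C2.
Stored little-endian, the bytes at ascending addresses are C2 D3 F4 50 13 47.
Read back as big-endian, the last byte is least significant, giving 0xC2D3F4501347.
0xC2D3F4501347 = 214215592776519.

214215592776519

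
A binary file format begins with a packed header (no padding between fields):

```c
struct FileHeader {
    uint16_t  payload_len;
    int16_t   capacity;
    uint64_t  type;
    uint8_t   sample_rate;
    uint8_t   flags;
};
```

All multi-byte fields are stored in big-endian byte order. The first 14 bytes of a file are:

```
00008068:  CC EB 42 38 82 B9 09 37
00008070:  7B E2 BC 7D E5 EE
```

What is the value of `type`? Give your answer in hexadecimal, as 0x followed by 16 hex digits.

`type` follows `payload_len` (2 B), `capacity` (2 B), so it starts at offset 2 + 2 = 4 and occupies 8 bytes.
Bytes at offsets 4..11: 82 B9 09 37 7B E2 BC 7D.
Big-endian stores the most-significant byte at the lowest address.
The bytes are already most-significant first: 0x82B909377BE2BC7D.

0x82B909377BE2BC7D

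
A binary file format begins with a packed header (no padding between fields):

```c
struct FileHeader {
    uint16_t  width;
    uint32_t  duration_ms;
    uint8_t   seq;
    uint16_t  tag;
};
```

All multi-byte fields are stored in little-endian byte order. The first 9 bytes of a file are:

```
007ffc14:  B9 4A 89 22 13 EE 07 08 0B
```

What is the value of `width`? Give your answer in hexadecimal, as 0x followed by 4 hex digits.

0x4AB9

`width` is the first field, at byte offset 0, occupying 2 bytes.
Bytes at offsets 0..1: B9 4A.
Little-endian: lowest address holds the least-significant byte.
Reassemble most-significant byte first: 4A B9 → 0x4AB9.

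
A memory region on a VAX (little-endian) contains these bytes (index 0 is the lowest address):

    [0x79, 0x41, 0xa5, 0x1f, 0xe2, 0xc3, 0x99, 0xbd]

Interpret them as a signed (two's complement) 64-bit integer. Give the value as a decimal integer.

Little-endian stores the least-significant byte at the lowest address.
Reassemble most-significant byte first: BD 99 C3 E2 1F A5 41 79 → 0xBD99C3E21FA54179.
Top bit is set, so as a signed 64-bit value this is 0xBD99C3E21FA54179 − 2^64 = -4784577753143492231.

-4784577753143492231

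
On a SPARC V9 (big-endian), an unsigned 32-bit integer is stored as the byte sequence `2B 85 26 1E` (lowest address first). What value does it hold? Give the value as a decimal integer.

730146334

Big-endian: lowest address holds the most-significant byte.
The bytes are already most-significant first: 0x2B85261E.
0x2B85261E = 730146334.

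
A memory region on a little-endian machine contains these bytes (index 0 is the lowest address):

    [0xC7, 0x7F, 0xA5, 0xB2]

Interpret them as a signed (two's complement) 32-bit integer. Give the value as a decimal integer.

Little-endian stores the least-significant byte at the lowest address.
Reassemble most-significant byte first: B2 A5 7F C7 → 0xB2A57FC7.
Top bit is set, so as a signed 32-bit value this is 0xB2A57FC7 − 2^32 = -1297776697.

-1297776697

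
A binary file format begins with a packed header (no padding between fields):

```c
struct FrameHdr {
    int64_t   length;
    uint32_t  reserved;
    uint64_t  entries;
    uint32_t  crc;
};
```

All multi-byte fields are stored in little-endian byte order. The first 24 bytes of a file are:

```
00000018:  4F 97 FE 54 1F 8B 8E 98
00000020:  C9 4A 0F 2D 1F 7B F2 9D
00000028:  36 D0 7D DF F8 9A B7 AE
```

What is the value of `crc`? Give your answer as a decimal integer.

2931268344

`crc` follows `length` (8 B), `reserved` (4 B), `entries` (8 B), so it starts at offset 8 + 4 + 8 = 20 and occupies 4 bytes.
Bytes at offsets 20..23: F8 9A B7 AE.
Little-endian stores the least-significant byte at the lowest address.
Reassemble most-significant byte first: AE B7 9A F8 → 0xAEB79AF8.
0xAEB79AF8 = 2931268344.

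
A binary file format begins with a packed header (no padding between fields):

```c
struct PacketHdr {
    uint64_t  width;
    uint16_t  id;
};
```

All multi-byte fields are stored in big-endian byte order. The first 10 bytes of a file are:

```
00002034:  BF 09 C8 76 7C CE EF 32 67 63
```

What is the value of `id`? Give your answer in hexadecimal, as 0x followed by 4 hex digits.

`id` follows `width` (8 bytes), so it starts at byte offset 8 and occupies 2 bytes.
Bytes at offsets 8..9: 67 63.
Big-endian stores the most-significant byte at the lowest address.
The bytes are already most-significant first: 0x6763.

0x6763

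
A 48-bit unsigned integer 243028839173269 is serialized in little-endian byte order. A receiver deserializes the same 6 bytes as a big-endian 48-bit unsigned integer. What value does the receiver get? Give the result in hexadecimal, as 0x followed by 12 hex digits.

243028839173269 in 48-bit hexadecimal is 0xDD088FA10C95.
Stored little-endian, the bytes at ascending addresses are 95 0C A1 8F 08 DD.
Read back as big-endian, the last byte is least significant, giving 0x950CA18F08DD.

0x950CA18F08DD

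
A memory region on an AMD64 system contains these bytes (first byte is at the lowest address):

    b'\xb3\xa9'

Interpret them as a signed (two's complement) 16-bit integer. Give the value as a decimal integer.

Little-endian stores the least-significant byte at the lowest address.
Reassemble most-significant byte first: A9 B3 → 0xA9B3.
Top bit is set, so as a signed 16-bit value this is 0xA9B3 − 2^16 = -22093.

-22093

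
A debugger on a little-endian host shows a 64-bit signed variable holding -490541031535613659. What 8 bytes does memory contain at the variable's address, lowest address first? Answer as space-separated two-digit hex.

25 E9 90 E3 87 3F 31 F9

Two's complement of -490541031535613659 in 64 bits: 490541031535613659 = 0x06CEC0781C6F16DB; invert → 0xF9313F87E390E924; add 1 → 0xF9313F87E390E925.
Split into bytes (most-significant first): F9 31 3F 87 E3 90 E9 25.
Little-endian stores the least-significant byte at the lowest address.
So at ascending addresses the bytes are 25 E9 90 E3 87 3F 31 F9.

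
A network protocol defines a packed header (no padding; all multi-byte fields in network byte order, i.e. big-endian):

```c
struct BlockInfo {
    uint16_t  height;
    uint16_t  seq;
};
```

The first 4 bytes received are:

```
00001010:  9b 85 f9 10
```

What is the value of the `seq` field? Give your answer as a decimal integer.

`seq` follows `height` (2 bytes), so it starts at byte offset 2 and occupies 2 bytes.
Bytes at offsets 2..3: F9 10.
Big-endian: lowest address holds the most-significant byte.
The bytes are already most-significant first: 0xF910.
0xF910 = 63760.

63760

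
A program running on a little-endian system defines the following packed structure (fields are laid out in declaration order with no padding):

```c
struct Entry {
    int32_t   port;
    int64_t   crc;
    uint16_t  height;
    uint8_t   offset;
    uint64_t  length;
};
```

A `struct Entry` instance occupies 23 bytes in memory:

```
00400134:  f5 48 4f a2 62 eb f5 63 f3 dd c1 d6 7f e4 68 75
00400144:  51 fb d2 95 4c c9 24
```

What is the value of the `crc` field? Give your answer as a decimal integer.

`crc` follows `port` (4 bytes), so it starts at byte offset 4 and occupies 8 bytes.
Bytes at offsets 4..11: 62 EB F5 63 F3 DD C1 D6.
In little-endian order the low byte comes first in memory.
Reassemble most-significant byte first: D6 C1 DD F3 63 F5 EB 62 → 0xD6C1DDF363F5EB62.
Top bit is set, so as a signed 64-bit value this is 0xD6C1DDF363F5EB62 − 2^64 = -2971850241663964318.

-2971850241663964318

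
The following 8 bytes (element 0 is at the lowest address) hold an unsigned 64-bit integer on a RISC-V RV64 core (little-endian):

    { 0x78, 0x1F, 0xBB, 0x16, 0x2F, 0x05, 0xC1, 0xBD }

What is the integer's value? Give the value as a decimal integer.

13673215643476500344

Little-endian: lowest address holds the least-significant byte.
Reassemble most-significant byte first: BD C1 05 2F 16 BB 1F 78 → 0xBDC1052F16BB1F78.
0xBDC1052F16BB1F78 = 13673215643476500344.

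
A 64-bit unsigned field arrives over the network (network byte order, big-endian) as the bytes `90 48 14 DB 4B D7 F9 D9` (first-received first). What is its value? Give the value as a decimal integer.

10396582671887628761

Big-endian stores the most-significant byte at the lowest address.
The bytes are already most-significant first: 0x904814DB4BD7F9D9.
0x904814DB4BD7F9D9 = 10396582671887628761.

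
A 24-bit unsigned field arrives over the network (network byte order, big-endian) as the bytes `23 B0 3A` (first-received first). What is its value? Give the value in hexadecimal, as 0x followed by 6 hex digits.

0x23B03A

Big-endian stores the most-significant byte at the lowest address.
The bytes are already most-significant first: 0x23B03A.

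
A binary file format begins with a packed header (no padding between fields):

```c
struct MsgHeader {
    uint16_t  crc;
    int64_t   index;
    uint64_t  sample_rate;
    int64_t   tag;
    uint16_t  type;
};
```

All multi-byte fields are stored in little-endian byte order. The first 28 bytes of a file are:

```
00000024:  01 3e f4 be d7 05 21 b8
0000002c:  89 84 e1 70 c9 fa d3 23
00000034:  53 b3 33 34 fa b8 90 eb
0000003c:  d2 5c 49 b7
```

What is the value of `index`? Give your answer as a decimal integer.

`index` follows `crc` (2 bytes), so it starts at byte offset 2 and occupies 8 bytes.
Bytes at offsets 2..9: F4 BE D7 05 21 B8 89 84.
In little-endian order the low byte comes first in memory.
Reassemble most-significant byte first: 84 89 B8 21 05 D7 BE F4 → 0x8489B82105D7BEF4.
Top bit is set, so as a signed 64-bit value this is 0x8489B82105D7BEF4 − 2^64 = -8896377136922247436.

-8896377136922247436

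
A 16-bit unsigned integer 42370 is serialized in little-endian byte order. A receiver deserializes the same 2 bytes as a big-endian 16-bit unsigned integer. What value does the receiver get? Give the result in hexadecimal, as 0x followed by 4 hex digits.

0x82A5

42370 in 16-bit hexadecimal is 0xA582.
Stored little-endian, the bytes at ascending addresses are 82 A5.
Read back as big-endian, the last byte is least significant, giving 0x82A5.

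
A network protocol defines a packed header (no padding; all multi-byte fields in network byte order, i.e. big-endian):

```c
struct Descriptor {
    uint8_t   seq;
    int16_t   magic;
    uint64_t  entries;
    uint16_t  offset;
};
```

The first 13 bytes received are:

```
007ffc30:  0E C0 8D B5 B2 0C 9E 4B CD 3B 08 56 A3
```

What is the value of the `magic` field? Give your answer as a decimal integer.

-16243

`magic` follows `seq` (1 byte), so it starts at byte offset 1 and occupies 2 bytes.
Bytes at offsets 1..2: C0 8D.
In big-endian order the high byte comes first in memory.
The bytes are already most-significant first: 0xC08D.
Top bit is set, so as a signed 16-bit value this is 0xC08D − 2^16 = -16243.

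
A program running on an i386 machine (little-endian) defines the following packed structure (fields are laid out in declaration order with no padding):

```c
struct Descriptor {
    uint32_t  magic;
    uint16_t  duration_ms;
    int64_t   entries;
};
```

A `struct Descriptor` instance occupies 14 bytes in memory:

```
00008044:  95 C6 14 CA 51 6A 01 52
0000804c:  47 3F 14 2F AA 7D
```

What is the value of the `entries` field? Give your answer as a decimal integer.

`entries` follows `magic` (4 B), `duration_ms` (2 B), so it starts at offset 4 + 2 = 6 and occupies 8 bytes.
Bytes at offsets 6..13: 01 52 47 3F 14 2F AA 7D.
Little-endian: lowest address holds the least-significant byte.
Reassemble most-significant byte first: 7D AA 2F 14 3F 47 52 01 → 0x7DAA2F143F475201.
0x7DAA2F143F475201 = 9055101764789293569.

9055101764789293569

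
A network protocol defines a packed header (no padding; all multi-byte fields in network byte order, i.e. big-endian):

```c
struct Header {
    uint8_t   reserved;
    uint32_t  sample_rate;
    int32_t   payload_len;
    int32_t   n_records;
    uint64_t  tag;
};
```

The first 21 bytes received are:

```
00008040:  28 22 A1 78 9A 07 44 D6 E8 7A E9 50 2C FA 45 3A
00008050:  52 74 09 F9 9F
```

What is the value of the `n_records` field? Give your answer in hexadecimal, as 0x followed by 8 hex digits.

0x7AE9502C

`n_records` follows `reserved` (1 B), `sample_rate` (4 B), `payload_len` (4 B), so it starts at offset 1 + 4 + 4 = 9 and occupies 4 bytes.
Bytes at offsets 9..12: 7A E9 50 2C.
Big-endian: lowest address holds the most-significant byte.
The bytes are already most-significant first: 0x7AE9502C.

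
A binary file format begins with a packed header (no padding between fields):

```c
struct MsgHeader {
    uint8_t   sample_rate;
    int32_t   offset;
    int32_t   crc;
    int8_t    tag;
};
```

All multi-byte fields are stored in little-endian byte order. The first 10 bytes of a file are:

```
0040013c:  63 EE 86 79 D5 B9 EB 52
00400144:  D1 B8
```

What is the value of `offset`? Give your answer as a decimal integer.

-713455890

`offset` follows `sample_rate` (1 byte), so it starts at byte offset 1 and occupies 4 bytes.
Bytes at offsets 1..4: EE 86 79 D5.
In little-endian order the low byte comes first in memory.
Reassemble most-significant byte first: D5 79 86 EE → 0xD57986EE.
Top bit is set, so as a signed 32-bit value this is 0xD57986EE − 2^32 = -713455890.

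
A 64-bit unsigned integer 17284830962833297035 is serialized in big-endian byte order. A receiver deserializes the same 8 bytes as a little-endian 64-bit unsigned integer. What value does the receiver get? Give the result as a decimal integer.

17284830962833297035 in 64-bit hexadecimal is 0xEFE00E2E865A0E8B.
Stored big-endian, the bytes at ascending addresses are EF E0 0E 2E 86 5A 0E 8B.
Read back as little-endian, the first byte is least significant, giving 0x8B0E5A862E0EE0EF.
0x8B0E5A862E0EE0EF = 10020045753290776815.

10020045753290776815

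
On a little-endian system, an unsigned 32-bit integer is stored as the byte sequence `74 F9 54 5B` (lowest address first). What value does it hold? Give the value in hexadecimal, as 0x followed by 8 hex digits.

0x5B54F974

Little-endian stores the least-significant byte at the lowest address.
Reassemble most-significant byte first: 5B 54 F9 74 → 0x5B54F974.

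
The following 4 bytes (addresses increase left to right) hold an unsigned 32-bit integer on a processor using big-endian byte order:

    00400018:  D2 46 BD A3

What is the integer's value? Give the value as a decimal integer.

3527851427

Big-endian: lowest address holds the most-significant byte.
The bytes are already most-significant first: 0xD246BDA3.
0xD246BDA3 = 3527851427.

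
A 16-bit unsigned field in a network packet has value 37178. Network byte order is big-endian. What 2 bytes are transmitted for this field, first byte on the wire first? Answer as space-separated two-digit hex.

91 3A

37178 in hexadecimal, padded to 16 bits, is 0x913A.
Split into bytes (most-significant first): 91 3A.
Big-endian: lowest address holds the most-significant byte.
So the memory order matches the most-significant-first order: 91 3A.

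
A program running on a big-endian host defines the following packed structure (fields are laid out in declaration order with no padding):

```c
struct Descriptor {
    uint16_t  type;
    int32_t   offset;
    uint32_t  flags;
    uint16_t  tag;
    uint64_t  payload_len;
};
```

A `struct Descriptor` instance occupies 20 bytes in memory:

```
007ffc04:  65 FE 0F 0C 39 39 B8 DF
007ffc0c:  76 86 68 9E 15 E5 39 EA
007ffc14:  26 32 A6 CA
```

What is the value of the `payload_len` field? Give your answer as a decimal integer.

1577730922289211082

`payload_len` follows `type` (2 B), `offset` (4 B), `flags` (4 B), `tag` (2 B), so it starts at offset 2 + 4 + 4 + 2 = 12 and occupies 8 bytes.
Bytes at offsets 12..19: 15 E5 39 EA 26 32 A6 CA.
In big-endian order the high byte comes first in memory.
The bytes are already most-significant first: 0x15E539EA2632A6CA.
0x15E539EA2632A6CA = 1577730922289211082.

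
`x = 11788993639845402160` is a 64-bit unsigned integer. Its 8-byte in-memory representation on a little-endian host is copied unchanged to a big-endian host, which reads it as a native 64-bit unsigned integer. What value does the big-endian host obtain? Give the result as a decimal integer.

3465048438627605155

11788993639845402160 in 64-bit hexadecimal is 0xA39AEB4132531630.
Stored little-endian, the bytes at ascending addresses are 30 16 53 32 41 EB 9A A3.
Read back as big-endian, the last byte is least significant, giving 0x3016533241EB9AA3.
0x3016533241EB9AA3 = 3465048438627605155.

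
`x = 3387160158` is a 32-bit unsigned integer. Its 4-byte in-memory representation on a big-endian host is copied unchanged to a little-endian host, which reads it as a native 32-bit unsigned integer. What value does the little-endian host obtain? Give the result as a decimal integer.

1593238473

3387160158 in 32-bit hexadecimal is 0xC9E3F65E.
Stored big-endian, the bytes at ascending addresses are C9 E3 F6 5E.
Read back as little-endian, the first byte is least significant, giving 0x5EF6E3C9.
0x5EF6E3C9 = 1593238473.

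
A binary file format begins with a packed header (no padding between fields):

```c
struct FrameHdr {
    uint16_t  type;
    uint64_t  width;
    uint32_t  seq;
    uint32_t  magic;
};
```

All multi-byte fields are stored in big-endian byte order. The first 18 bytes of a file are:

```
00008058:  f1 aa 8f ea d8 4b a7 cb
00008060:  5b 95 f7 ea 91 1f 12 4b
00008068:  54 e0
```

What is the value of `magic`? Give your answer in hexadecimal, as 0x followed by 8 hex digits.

`magic` follows `type` (2 B), `width` (8 B), `seq` (4 B), so it starts at offset 2 + 8 + 4 = 14 and occupies 4 bytes.
Bytes at offsets 14..17: 12 4B 54 E0.
Big-endian stores the most-significant byte at the lowest address.
The bytes are already most-significant first: 0x124B54E0.

0x124B54E0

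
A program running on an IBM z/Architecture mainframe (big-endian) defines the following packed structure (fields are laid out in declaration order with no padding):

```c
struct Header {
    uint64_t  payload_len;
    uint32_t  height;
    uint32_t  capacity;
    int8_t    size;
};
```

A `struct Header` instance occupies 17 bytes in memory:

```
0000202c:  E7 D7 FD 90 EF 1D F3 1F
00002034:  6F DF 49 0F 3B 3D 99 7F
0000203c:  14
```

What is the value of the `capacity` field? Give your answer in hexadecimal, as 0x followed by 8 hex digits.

`capacity` follows `payload_len` (8 B), `height` (4 B), so it starts at offset 8 + 4 = 12 and occupies 4 bytes.
Bytes at offsets 12..15: 3B 3D 99 7F.
In big-endian order the high byte comes first in memory.
The bytes are already most-significant first: 0x3B3D997F.

0x3B3D997F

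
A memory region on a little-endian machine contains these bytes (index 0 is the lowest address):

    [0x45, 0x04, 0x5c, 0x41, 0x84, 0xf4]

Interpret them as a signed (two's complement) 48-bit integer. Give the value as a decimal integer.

In little-endian order the low byte comes first in memory.
Reassemble most-significant byte first: F4 84 41 5C 04 45 → 0xF484415C0445.
Top bit is set, so as a signed 48-bit value this is 0xF484415C0445 − 2^48 = -12626107300795.

-12626107300795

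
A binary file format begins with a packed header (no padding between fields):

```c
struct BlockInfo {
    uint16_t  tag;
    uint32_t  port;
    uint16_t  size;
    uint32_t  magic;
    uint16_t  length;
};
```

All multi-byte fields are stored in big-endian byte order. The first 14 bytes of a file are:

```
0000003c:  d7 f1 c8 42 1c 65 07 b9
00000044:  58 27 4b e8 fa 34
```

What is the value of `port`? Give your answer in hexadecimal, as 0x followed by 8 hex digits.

`port` follows `tag` (2 bytes), so it starts at byte offset 2 and occupies 4 bytes.
Bytes at offsets 2..5: C8 42 1C 65.
In big-endian order the high byte comes first in memory.
The bytes are already most-significant first: 0xC8421C65.

0xC8421C65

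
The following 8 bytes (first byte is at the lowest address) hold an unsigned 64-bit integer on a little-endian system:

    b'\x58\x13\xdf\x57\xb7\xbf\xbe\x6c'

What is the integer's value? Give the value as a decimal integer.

Little-endian stores the least-significant byte at the lowest address.
Reassemble most-significant byte first: 6C BE BF B7 57 DF 13 58 → 0x6CBEBFB757DF1358.
0x6CBEBFB757DF1358 = 7835911195845399384.

7835911195845399384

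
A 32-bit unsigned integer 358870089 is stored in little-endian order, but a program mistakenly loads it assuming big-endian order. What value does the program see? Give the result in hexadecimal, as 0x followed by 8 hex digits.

358870089 in 32-bit hexadecimal is 0x1563EC49.
Stored little-endian, the bytes at ascending addresses are 49 EC 63 15.
Read back as big-endian, the last byte is least significant, giving 0x49EC6315.

0x49EC6315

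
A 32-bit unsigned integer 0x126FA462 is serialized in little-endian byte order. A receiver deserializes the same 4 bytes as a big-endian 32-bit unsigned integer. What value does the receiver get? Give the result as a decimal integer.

1654943506

Stored little-endian, the bytes at ascending addresses are 62 A4 6F 12.
Read back as big-endian, the last byte is least significant, giving 0x62A46F12.
0x62A46F12 = 1654943506.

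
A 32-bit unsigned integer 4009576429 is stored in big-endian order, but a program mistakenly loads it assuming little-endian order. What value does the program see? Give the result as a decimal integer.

3980918254

4009576429 in 32-bit hexadecimal is 0xEEFD47ED.
Stored big-endian, the bytes at ascending addresses are EE FD 47 ED.
Read back as little-endian, the first byte is least significant, giving 0xED47FDEE.
0xED47FDEE = 3980918254.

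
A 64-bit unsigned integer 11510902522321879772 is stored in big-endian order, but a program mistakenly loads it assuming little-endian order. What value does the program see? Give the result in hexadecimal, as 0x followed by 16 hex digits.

11510902522321879772 in 64-bit hexadecimal is 0x9FBEF0DB4F24C2DC.
Stored big-endian, the bytes at ascending addresses are 9F BE F0 DB 4F 24 C2 DC.
Read back as little-endian, the first byte is least significant, giving 0xDCC2244FDBF0BE9F.

0xDCC2244FDBF0BE9F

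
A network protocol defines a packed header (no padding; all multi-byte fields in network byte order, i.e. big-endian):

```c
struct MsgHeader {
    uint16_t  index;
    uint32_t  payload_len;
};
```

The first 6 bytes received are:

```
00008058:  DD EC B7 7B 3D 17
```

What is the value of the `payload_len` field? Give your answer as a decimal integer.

`payload_len` follows `index` (2 bytes), so it starts at byte offset 2 and occupies 4 bytes.
Bytes at offsets 2..5: B7 7B 3D 17.
Big-endian stores the most-significant byte at the lowest address.
The bytes are already most-significant first: 0xB77B3D17.
0xB77B3D17 = 3078307095.

3078307095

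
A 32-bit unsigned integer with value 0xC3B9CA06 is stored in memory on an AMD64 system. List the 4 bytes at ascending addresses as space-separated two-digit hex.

06 CA B9 C3

Split into bytes (most-significant first): C3 B9 CA 06.
Little-endian: lowest address holds the least-significant byte.
So at ascending addresses the bytes are 06 CA B9 C3.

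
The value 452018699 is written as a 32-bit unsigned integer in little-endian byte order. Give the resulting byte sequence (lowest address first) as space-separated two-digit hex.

0B 42 F1 1A

452018699 in hexadecimal, padded to 32 bits, is 0x1AF1420B.
Split into bytes (most-significant first): 1A F1 42 0B.
Little-endian: lowest address holds the least-significant byte.
So at ascending addresses the bytes are 0B 42 F1 1A.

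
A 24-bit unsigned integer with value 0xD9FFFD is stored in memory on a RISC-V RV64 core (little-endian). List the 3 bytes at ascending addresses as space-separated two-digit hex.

Split into bytes (most-significant first): D9 FF FD.
Little-endian stores the least-significant byte at the lowest address.
So at ascending addresses the bytes are FD FF D9.

FD FF D9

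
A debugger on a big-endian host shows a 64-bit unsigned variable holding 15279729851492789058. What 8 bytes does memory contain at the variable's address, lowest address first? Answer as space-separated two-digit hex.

D4 0C 81 58 2E 28 EB 42

15279729851492789058 in hexadecimal, padded to 64 bits, is 0xD40C81582E28EB42.
Split into bytes (most-significant first): D4 0C 81 58 2E 28 EB 42.
In big-endian order the high byte comes first in memory.
So the memory order matches the most-significant-first order: D4 0C 81 58 2E 28 EB 42.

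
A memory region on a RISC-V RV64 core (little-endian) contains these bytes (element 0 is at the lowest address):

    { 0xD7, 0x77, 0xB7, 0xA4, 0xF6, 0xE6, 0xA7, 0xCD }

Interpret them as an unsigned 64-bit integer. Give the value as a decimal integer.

Little-endian: lowest address holds the least-significant byte.
Reassemble most-significant byte first: CD A7 E6 F6 A4 B7 77 D7 → 0xCDA7E6F6A4B777D7.
0xCDA7E6F6A4B777D7 = 14819067045885736919.

14819067045885736919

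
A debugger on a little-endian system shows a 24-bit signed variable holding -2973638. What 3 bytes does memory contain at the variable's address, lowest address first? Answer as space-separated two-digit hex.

3A A0 D2

Two's complement of -2973638 in 24 bits: 2973638 = 0x2D5FC6; invert → 0xD2A039; add 1 → 0xD2A03A.
Split into bytes (most-significant first): D2 A0 3A.
Little-endian: lowest address holds the least-significant byte.
So at ascending addresses the bytes are 3A A0 D2.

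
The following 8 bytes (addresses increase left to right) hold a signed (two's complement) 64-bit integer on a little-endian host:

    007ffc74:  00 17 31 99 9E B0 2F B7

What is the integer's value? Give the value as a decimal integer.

-5246780845641885952

Little-endian: lowest address holds the least-significant byte.
Reassemble most-significant byte first: B7 2F B0 9E 99 31 17 00 → 0xB72FB09E99311700.
Top bit is set, so as a signed 64-bit value this is 0xB72FB09E99311700 − 2^64 = -5246780845641885952.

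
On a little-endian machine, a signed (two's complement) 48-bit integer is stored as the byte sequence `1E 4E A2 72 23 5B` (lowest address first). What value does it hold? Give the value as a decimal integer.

In little-endian order the low byte comes first in memory.
Reassemble most-significant byte first: 5B 23 72 A2 4E 1E → 0x5B2372A24E1E.
0x5B2372A24E1E = 100207805222430.

100207805222430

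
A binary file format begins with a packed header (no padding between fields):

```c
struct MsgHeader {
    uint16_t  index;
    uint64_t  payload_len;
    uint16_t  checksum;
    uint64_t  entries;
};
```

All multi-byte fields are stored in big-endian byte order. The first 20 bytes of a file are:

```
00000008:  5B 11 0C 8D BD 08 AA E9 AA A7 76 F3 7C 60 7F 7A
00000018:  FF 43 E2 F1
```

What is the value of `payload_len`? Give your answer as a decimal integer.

`payload_len` follows `index` (2 bytes), so it starts at byte offset 2 and occupies 8 bytes.
Bytes at offsets 2..9: 0C 8D BD 08 AA E9 AA A7.
In big-endian order the high byte comes first in memory.
The bytes are already most-significant first: 0x0C8DBD08AAE9AAA7.
0x0C8DBD08AAE9AAA7 = 904586945096166055.

904586945096166055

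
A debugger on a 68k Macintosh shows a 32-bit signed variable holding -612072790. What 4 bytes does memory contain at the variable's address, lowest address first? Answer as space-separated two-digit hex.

Two's complement of -612072790 in 32 bits: 612072790 = 0x247B7D56; invert → 0xDB8482A9; add 1 → 0xDB8482AA.
Split into bytes (most-significant first): DB 84 82 AA.
Big-endian: lowest address holds the most-significant byte.
So the memory order matches the most-significant-first order: DB 84 82 AA.

DB 84 82 AA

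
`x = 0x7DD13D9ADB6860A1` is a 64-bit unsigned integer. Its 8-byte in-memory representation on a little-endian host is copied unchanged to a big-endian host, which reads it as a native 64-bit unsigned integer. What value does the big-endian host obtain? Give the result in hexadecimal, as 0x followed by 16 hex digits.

0xA16068DB9A3DD17D

Stored little-endian, the bytes at ascending addresses are A1 60 68 DB 9A 3D D1 7D.
Read back as big-endian, the last byte is least significant, giving 0xA16068DB9A3DD17D.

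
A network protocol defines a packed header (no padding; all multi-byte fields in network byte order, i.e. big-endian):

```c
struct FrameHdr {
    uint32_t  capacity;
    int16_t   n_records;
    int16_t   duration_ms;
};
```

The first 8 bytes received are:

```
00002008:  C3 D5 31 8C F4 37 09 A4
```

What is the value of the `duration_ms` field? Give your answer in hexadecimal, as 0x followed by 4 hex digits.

`duration_ms` follows `capacity` (4 B), `n_records` (2 B), so it starts at offset 4 + 2 = 6 and occupies 2 bytes.
Bytes at offsets 6..7: 09 A4.
Big-endian: lowest address holds the most-significant byte.
The bytes are already most-significant first: 0x09A4.

0x09A4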